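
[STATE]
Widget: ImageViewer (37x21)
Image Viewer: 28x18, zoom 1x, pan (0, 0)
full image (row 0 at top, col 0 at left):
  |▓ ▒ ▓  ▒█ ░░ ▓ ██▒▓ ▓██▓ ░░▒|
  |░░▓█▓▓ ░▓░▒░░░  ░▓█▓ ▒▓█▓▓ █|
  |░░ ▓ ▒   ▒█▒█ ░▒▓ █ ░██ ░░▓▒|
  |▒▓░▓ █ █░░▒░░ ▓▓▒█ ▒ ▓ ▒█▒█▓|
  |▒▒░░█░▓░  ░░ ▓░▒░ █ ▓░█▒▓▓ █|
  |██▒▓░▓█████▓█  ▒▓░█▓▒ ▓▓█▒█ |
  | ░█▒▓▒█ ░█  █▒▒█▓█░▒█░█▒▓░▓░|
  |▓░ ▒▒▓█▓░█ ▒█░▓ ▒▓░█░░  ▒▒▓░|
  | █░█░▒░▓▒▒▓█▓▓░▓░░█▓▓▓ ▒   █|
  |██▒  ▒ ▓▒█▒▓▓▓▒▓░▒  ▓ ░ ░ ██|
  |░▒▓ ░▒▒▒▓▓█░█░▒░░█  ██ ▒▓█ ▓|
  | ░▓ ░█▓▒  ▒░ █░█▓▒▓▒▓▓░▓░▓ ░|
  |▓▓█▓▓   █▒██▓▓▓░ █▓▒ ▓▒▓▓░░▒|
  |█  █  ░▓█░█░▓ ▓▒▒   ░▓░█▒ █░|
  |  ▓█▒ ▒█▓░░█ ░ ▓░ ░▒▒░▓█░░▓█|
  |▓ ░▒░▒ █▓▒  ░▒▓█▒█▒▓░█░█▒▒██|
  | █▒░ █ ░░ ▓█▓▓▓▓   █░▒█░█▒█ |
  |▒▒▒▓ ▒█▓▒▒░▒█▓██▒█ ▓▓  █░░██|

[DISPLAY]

▓ ▒ ▓  ▒█ ░░ ▓ ██▒▓ ▓██▓ ░░▒         
░░▓█▓▓ ░▓░▒░░░  ░▓█▓ ▒▓█▓▓ █         
░░ ▓ ▒   ▒█▒█ ░▒▓ █ ░██ ░░▓▒         
▒▓░▓ █ █░░▒░░ ▓▓▒█ ▒ ▓ ▒█▒█▓         
▒▒░░█░▓░  ░░ ▓░▒░ █ ▓░█▒▓▓ █         
██▒▓░▓█████▓█  ▒▓░█▓▒ ▓▓█▒█          
 ░█▒▓▒█ ░█  █▒▒█▓█░▒█░█▒▓░▓░         
▓░ ▒▒▓█▓░█ ▒█░▓ ▒▓░█░░  ▒▒▓░         
 █░█░▒░▓▒▒▓█▓▓░▓░░█▓▓▓ ▒   █         
██▒  ▒ ▓▒█▒▓▓▓▒▓░▒  ▓ ░ ░ ██         
░▒▓ ░▒▒▒▓▓█░█░▒░░█  ██ ▒▓█ ▓         
 ░▓ ░█▓▒  ▒░ █░█▓▒▓▒▓▓░▓░▓ ░         
▓▓█▓▓   █▒██▓▓▓░ █▓▒ ▓▒▓▓░░▒         
█  █  ░▓█░█░▓ ▓▒▒   ░▓░█▒ █░         
  ▓█▒ ▒█▓░░█ ░ ▓░ ░▒▒░▓█░░▓█         
▓ ░▒░▒ █▓▒  ░▒▓█▒█▒▓░█░█▒▒██         
 █▒░ █ ░░ ▓█▓▓▓▓   █░▒█░█▒█          
▒▒▒▓ ▒█▓▒▒░▒█▓██▒█ ▓▓  █░░██         
                                     
                                     
                                     


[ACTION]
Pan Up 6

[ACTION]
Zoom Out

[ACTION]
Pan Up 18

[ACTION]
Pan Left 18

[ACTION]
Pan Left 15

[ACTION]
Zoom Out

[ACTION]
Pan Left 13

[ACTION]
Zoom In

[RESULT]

▓▓  ▒▒  ▓▓    ▒▒██  ░░░░  ▓▓  ████▒▒▓
▓▓  ▒▒  ▓▓    ▒▒██  ░░░░  ▓▓  ████▒▒▓
░░░░▓▓██▓▓▓▓  ░░▓▓░░▒▒░░░░░░    ░░▓▓█
░░░░▓▓██▓▓▓▓  ░░▓▓░░▒▒░░░░░░    ░░▓▓█
░░░░  ▓▓  ▒▒      ▒▒██▒▒██  ░░▒▒▓▓  █
░░░░  ▓▓  ▒▒      ▒▒██▒▒██  ░░▒▒▓▓  █
▒▒▓▓░░▓▓  ██  ██░░░░▒▒░░░░  ▓▓▓▓▒▒██ 
▒▒▓▓░░▓▓  ██  ██░░░░▒▒░░░░  ▓▓▓▓▒▒██ 
▒▒▒▒░░░░██░░▓▓░░    ░░░░  ▓▓░░▒▒░░  █
▒▒▒▒░░░░██░░▓▓░░    ░░░░  ▓▓░░▒▒░░  █
████▒▒▓▓░░▓▓██████████▓▓██    ▒▒▓▓░░█
████▒▒▓▓░░▓▓██████████▓▓██    ▒▒▓▓░░█
  ░░██▒▒▓▓▒▒██  ░░██    ██▒▒▒▒██▓▓██░
  ░░██▒▒▓▓▒▒██  ░░██    ██▒▒▒▒██▓▓██░
▓▓░░  ▒▒▒▒▓▓██▓▓░░██  ▒▒██░░▓▓  ▒▒▓▓░
▓▓░░  ▒▒▒▒▓▓██▓▓░░██  ▒▒██░░▓▓  ▒▒▓▓░
  ██░░██░░▒▒░░▓▓▒▒▒▒▓▓██▓▓▓▓░░▓▓░░░░█
  ██░░██░░▒▒░░▓▓▒▒▒▒▓▓██▓▓▓▓░░▓▓░░░░█
████▒▒    ▒▒  ▓▓▒▒██▒▒▓▓▓▓▓▓▒▒▓▓░░▒▒ 
████▒▒    ▒▒  ▓▓▒▒██▒▒▓▓▓▓▓▓▒▒▓▓░░▒▒ 
░░▒▒▓▓  ░░▒▒▒▒▒▒▓▓▓▓██░░██░░▒▒░░░░██ 


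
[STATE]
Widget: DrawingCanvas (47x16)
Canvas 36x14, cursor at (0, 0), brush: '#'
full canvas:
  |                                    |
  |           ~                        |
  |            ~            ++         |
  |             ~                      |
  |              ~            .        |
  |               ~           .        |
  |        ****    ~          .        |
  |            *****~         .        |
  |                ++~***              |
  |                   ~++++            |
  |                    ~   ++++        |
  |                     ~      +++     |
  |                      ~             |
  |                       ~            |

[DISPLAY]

+                                              
           ~                                   
            ~            ++                    
             ~                                 
              ~            .                   
               ~           .                   
        ****    ~          .                   
            *****~         .                   
                ++~***                         
                   ~++++                       
                    ~   ++++                   
                     ~      +++                
                      ~                        
                       ~                       
                                               
                                               


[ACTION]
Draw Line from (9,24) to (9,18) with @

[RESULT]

+                                              
           ~                                   
            ~            ++                    
             ~                                 
              ~            .                   
               ~           .                   
        ****    ~          .                   
            *****~         .                   
                ++~***                         
                  @@@@@@@                      
                    ~   ++++                   
                     ~      +++                
                      ~                        
                       ~                       
                                               
                                               


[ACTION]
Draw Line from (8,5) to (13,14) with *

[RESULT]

+                                              
           ~                                   
            ~            ++                    
             ~                                 
              ~            .                   
               ~           .                   
        ****    ~          .                   
            *****~         .                   
     *          ++~***                         
      **          @@@@@@@                      
        **          ~   ++++                   
          **         ~      +++                
            **        ~                        
              *        ~                       
                                               
                                               


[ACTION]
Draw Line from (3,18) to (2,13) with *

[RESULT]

+                                              
           ~                                   
            ~***         ++                    
             ~  ***                            
              ~            .                   
               ~           .                   
        ****    ~          .                   
            *****~         .                   
     *          ++~***                         
      **          @@@@@@@                      
        **          ~   ++++                   
          **         ~      +++                
            **        ~                        
              *        ~                       
                                               
                                               


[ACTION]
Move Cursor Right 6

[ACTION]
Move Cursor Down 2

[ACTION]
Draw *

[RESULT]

                                               
           ~                                   
      *     ~***         ++                    
             ~  ***                            
              ~            .                   
               ~           .                   
        ****    ~          .                   
            *****~         .                   
     *          ++~***                         
      **          @@@@@@@                      
        **          ~   ++++                   
          **         ~      +++                
            **        ~                        
              *        ~                       
                                               
                                               


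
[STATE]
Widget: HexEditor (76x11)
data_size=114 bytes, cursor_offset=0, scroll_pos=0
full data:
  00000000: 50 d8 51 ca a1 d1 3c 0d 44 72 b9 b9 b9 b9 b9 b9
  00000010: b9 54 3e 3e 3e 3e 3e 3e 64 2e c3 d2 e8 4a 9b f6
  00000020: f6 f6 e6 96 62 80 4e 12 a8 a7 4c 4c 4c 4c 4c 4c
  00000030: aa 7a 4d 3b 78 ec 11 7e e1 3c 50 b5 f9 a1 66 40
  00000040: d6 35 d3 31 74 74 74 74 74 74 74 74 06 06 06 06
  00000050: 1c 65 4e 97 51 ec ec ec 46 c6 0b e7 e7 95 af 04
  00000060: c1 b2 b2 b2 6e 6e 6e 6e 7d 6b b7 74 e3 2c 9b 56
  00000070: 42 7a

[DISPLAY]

00000000  50 d8 51 ca a1 d1 3c 0d  44 72 b9 b9 b9 b9 b9 b9  |P.Q...<.Dr.....
00000010  b9 54 3e 3e 3e 3e 3e 3e  64 2e c3 d2 e8 4a 9b f6  |.T>>>>>>d....J.
00000020  f6 f6 e6 96 62 80 4e 12  a8 a7 4c 4c 4c 4c 4c 4c  |....b.N...LLLLL
00000030  aa 7a 4d 3b 78 ec 11 7e  e1 3c 50 b5 f9 a1 66 40  |.zM;x..~.<P...f
00000040  d6 35 d3 31 74 74 74 74  74 74 74 74 06 06 06 06  |.5.1tttttttt...
00000050  1c 65 4e 97 51 ec ec ec  46 c6 0b e7 e7 95 af 04  |.eN.Q...F......
00000060  c1 b2 b2 b2 6e 6e 6e 6e  7d 6b b7 74 e3 2c 9b 56  |....nnnn}k.t.,.
00000070  42 7a                                             |Bz             
                                                                            
                                                                            
                                                                            


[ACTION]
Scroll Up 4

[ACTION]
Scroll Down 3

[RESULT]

00000030  aa 7a 4d 3b 78 ec 11 7e  e1 3c 50 b5 f9 a1 66 40  |.zM;x..~.<P...f
00000040  d6 35 d3 31 74 74 74 74  74 74 74 74 06 06 06 06  |.5.1tttttttt...
00000050  1c 65 4e 97 51 ec ec ec  46 c6 0b e7 e7 95 af 04  |.eN.Q...F......
00000060  c1 b2 b2 b2 6e 6e 6e 6e  7d 6b b7 74 e3 2c 9b 56  |....nnnn}k.t.,.
00000070  42 7a                                             |Bz             
                                                                            
                                                                            
                                                                            
                                                                            
                                                                            
                                                                            


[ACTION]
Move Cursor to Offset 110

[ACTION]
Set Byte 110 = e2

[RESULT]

00000030  aa 7a 4d 3b 78 ec 11 7e  e1 3c 50 b5 f9 a1 66 40  |.zM;x..~.<P...f
00000040  d6 35 d3 31 74 74 74 74  74 74 74 74 06 06 06 06  |.5.1tttttttt...
00000050  1c 65 4e 97 51 ec ec ec  46 c6 0b e7 e7 95 af 04  |.eN.Q...F......
00000060  c1 b2 b2 b2 6e 6e 6e 6e  7d 6b b7 74 e3 2c E2 56  |....nnnn}k.t.,.
00000070  42 7a                                             |Bz             
                                                                            
                                                                            
                                                                            
                                                                            
                                                                            
                                                                            


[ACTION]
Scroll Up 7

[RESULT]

00000000  50 d8 51 ca a1 d1 3c 0d  44 72 b9 b9 b9 b9 b9 b9  |P.Q...<.Dr.....
00000010  b9 54 3e 3e 3e 3e 3e 3e  64 2e c3 d2 e8 4a 9b f6  |.T>>>>>>d....J.
00000020  f6 f6 e6 96 62 80 4e 12  a8 a7 4c 4c 4c 4c 4c 4c  |....b.N...LLLLL
00000030  aa 7a 4d 3b 78 ec 11 7e  e1 3c 50 b5 f9 a1 66 40  |.zM;x..~.<P...f
00000040  d6 35 d3 31 74 74 74 74  74 74 74 74 06 06 06 06  |.5.1tttttttt...
00000050  1c 65 4e 97 51 ec ec ec  46 c6 0b e7 e7 95 af 04  |.eN.Q...F......
00000060  c1 b2 b2 b2 6e 6e 6e 6e  7d 6b b7 74 e3 2c E2 56  |....nnnn}k.t.,.
00000070  42 7a                                             |Bz             
                                                                            
                                                                            
                                                                            


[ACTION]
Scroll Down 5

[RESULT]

00000050  1c 65 4e 97 51 ec ec ec  46 c6 0b e7 e7 95 af 04  |.eN.Q...F......
00000060  c1 b2 b2 b2 6e 6e 6e 6e  7d 6b b7 74 e3 2c E2 56  |....nnnn}k.t.,.
00000070  42 7a                                             |Bz             
                                                                            
                                                                            
                                                                            
                                                                            
                                                                            
                                                                            
                                                                            
                                                                            


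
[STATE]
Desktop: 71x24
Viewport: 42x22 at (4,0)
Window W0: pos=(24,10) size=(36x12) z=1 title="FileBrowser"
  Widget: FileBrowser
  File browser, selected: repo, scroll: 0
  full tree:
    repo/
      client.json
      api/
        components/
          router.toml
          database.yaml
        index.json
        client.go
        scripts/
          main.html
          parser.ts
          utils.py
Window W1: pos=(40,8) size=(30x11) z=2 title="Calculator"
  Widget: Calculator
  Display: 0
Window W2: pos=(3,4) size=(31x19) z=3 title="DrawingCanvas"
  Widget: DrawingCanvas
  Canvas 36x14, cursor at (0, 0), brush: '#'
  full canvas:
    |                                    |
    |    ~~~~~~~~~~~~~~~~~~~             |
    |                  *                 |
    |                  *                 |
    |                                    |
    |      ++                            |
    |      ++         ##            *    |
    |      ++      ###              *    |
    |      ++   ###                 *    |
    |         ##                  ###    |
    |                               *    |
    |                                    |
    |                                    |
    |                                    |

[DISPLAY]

                                          
                                          
                                          
                                          
━━━━━━━━━━━━━━━━━━━━━━━━━━━━━┓            
 DrawingCanvas               ┃            
─────────────────────────────┨            
+                            ┃            
    ~~~~~~~~~~~~~~~~~~~      ┃      ┏━━━━━
                  *          ┃      ┃ Calc
                  *          ┃━━━━━━┠─────
                             ┃ser   ┃     
      ++                     ┃──────┃┌───┬
      ++         ##          ┃o/    ┃│ 7 │
      ++      ###            ┃t.json┃├───┼
      ++   ###               ┃pi/   ┃│ 4 │
         ##                  ┃      ┃├───┼
                             ┃      ┃│ 1 │
                             ┃      ┗━━━━━
                             ┃            
                             ┃            
                             ┃━━━━━━━━━━━━


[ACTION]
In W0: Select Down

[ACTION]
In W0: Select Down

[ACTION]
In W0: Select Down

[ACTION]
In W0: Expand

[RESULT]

                                          
                                          
                                          
                                          
━━━━━━━━━━━━━━━━━━━━━━━━━━━━━┓            
 DrawingCanvas               ┃            
─────────────────────────────┨            
+                            ┃            
    ~~~~~~~~~~~~~~~~~~~      ┃      ┏━━━━━
                  *          ┃      ┃ Calc
                  *          ┃━━━━━━┠─────
                             ┃ser   ┃     
      ++                     ┃──────┃┌───┬
      ++         ##          ┃o/    ┃│ 7 │
      ++      ###            ┃t.json┃├───┼
      ++   ###               ┃pi/   ┃│ 4 │
         ##                  ┃ compo┃├───┼
                             ┃ex.jso┃│ 1 │
                             ┃ent.go┗━━━━━
                             ┃ scripts/   
                             ┃            
                             ┃━━━━━━━━━━━━


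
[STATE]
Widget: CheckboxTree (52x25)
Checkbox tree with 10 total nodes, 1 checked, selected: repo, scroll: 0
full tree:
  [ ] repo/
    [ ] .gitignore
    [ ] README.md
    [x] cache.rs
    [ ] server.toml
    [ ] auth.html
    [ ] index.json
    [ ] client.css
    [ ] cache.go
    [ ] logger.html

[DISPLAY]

>[-] repo/                                          
   [ ] .gitignore                                   
   [ ] README.md                                    
   [x] cache.rs                                     
   [ ] server.toml                                  
   [ ] auth.html                                    
   [ ] index.json                                   
   [ ] client.css                                   
   [ ] cache.go                                     
   [ ] logger.html                                  
                                                    
                                                    
                                                    
                                                    
                                                    
                                                    
                                                    
                                                    
                                                    
                                                    
                                                    
                                                    
                                                    
                                                    
                                                    


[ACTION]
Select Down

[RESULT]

 [-] repo/                                          
>  [ ] .gitignore                                   
   [ ] README.md                                    
   [x] cache.rs                                     
   [ ] server.toml                                  
   [ ] auth.html                                    
   [ ] index.json                                   
   [ ] client.css                                   
   [ ] cache.go                                     
   [ ] logger.html                                  
                                                    
                                                    
                                                    
                                                    
                                                    
                                                    
                                                    
                                                    
                                                    
                                                    
                                                    
                                                    
                                                    
                                                    
                                                    


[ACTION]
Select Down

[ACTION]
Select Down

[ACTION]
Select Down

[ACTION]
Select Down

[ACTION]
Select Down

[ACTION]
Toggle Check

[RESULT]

 [-] repo/                                          
   [ ] .gitignore                                   
   [ ] README.md                                    
   [x] cache.rs                                     
   [ ] server.toml                                  
   [ ] auth.html                                    
>  [x] index.json                                   
   [ ] client.css                                   
   [ ] cache.go                                     
   [ ] logger.html                                  
                                                    
                                                    
                                                    
                                                    
                                                    
                                                    
                                                    
                                                    
                                                    
                                                    
                                                    
                                                    
                                                    
                                                    
                                                    


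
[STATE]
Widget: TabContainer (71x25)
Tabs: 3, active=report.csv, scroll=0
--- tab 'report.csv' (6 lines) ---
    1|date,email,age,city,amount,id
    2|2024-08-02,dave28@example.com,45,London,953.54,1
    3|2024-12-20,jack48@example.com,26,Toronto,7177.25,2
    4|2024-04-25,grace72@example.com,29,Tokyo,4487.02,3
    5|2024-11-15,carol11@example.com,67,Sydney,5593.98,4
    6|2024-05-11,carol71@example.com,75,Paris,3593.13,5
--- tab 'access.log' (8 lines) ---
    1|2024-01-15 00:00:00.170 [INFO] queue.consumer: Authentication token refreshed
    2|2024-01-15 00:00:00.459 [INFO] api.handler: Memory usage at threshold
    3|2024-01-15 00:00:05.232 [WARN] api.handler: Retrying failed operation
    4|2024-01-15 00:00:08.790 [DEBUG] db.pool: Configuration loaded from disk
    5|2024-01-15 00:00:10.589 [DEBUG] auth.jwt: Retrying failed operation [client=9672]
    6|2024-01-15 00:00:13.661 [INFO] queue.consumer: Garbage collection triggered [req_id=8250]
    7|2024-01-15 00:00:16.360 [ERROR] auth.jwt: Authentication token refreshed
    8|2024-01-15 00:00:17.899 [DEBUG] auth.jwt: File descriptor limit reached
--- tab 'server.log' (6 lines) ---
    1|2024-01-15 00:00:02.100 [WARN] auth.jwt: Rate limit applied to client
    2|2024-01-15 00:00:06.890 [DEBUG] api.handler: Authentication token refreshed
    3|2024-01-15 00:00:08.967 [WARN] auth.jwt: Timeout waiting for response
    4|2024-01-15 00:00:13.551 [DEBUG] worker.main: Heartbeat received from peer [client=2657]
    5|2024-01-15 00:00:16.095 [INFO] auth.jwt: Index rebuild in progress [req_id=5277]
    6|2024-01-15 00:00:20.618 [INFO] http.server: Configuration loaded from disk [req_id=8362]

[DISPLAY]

[report.csv]│ access.log │ server.log                                  
───────────────────────────────────────────────────────────────────────
date,email,age,city,amount,id                                          
2024-08-02,dave28@example.com,45,London,953.54,1                       
2024-12-20,jack48@example.com,26,Toronto,7177.25,2                     
2024-04-25,grace72@example.com,29,Tokyo,4487.02,3                      
2024-11-15,carol11@example.com,67,Sydney,5593.98,4                     
2024-05-11,carol71@example.com,75,Paris,3593.13,5                      
                                                                       
                                                                       
                                                                       
                                                                       
                                                                       
                                                                       
                                                                       
                                                                       
                                                                       
                                                                       
                                                                       
                                                                       
                                                                       
                                                                       
                                                                       
                                                                       
                                                                       


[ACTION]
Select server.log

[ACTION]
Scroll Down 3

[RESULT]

 report.csv │ access.log │[server.log]                                 
───────────────────────────────────────────────────────────────────────
2024-01-15 00:00:13.551 [DEBUG] worker.main: Heartbeat received from pe
2024-01-15 00:00:16.095 [INFO] auth.jwt: Index rebuild in progress [req
2024-01-15 00:00:20.618 [INFO] http.server: Configuration loaded from d
                                                                       
                                                                       
                                                                       
                                                                       
                                                                       
                                                                       
                                                                       
                                                                       
                                                                       
                                                                       
                                                                       
                                                                       
                                                                       
                                                                       
                                                                       
                                                                       
                                                                       
                                                                       
                                                                       
                                                                       


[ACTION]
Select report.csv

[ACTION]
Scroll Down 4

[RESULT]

[report.csv]│ access.log │ server.log                                  
───────────────────────────────────────────────────────────────────────
2024-11-15,carol11@example.com,67,Sydney,5593.98,4                     
2024-05-11,carol71@example.com,75,Paris,3593.13,5                      
                                                                       
                                                                       
                                                                       
                                                                       
                                                                       
                                                                       
                                                                       
                                                                       
                                                                       
                                                                       
                                                                       
                                                                       
                                                                       
                                                                       
                                                                       
                                                                       
                                                                       
                                                                       
                                                                       
                                                                       
                                                                       


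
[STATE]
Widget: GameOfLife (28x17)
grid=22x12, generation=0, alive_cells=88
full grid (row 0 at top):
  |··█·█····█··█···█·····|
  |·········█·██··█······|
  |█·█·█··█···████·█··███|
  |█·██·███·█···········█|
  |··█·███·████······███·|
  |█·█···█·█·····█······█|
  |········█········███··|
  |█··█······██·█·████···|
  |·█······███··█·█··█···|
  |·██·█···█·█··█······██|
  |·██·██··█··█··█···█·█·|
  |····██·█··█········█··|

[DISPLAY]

Gen: 0                      
··█·█····█··█···█·····      
·········█·██··█······      
█·█·█··█···████·█··███      
█·██·███·█···········█      
··█·███·████······███·      
█·█···█·█·····█······█      
········█········███··      
█··█······██·█·████···      
·█······███··█·█··█···      
·██·█···█·█··█······██      
·██·██··█··█··█···█·█·      
····██·█··█········█··      
                            
                            
                            
                            


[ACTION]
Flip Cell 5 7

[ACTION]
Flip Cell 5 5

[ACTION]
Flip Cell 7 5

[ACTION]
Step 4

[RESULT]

Gen: 4                      
······················      
··█········███········      
·██·······█···█···██··      
██········█·██····█·█·      
██·······██·······█···      
██······█·█··███████··      
██····███·█···█·······      
······█···█·····█···█·      
······████·█···██····█      
·█····████····█···██·█      
█·····█··············█      
·█·███················      
                            
                            
                            
                            


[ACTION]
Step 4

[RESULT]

Gen: 8                      
······················      
·██······███··········      
·██········█·█·····█··      
········█···██···██·█·      
·········█·███···█···█      
········█······██·····      
·······█··█····█······      
······█·········██···█      
······█····█·····██··█      
·█····█··██····█····█·      
·██···███·············      
······················      
                            
                            
                            
                            


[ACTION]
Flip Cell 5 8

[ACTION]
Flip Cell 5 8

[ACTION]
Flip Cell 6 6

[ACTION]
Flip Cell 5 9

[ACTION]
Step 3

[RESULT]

Gen: 11                     
······················      
·██······██···········      
·██··········█········      
······················      
······················      
··········██··········      
·········███······██··      
········█········█·█··      
··········█·······██··      
·███······██··········      
·██···█···············      
······█···············      
                            
                            
                            
                            


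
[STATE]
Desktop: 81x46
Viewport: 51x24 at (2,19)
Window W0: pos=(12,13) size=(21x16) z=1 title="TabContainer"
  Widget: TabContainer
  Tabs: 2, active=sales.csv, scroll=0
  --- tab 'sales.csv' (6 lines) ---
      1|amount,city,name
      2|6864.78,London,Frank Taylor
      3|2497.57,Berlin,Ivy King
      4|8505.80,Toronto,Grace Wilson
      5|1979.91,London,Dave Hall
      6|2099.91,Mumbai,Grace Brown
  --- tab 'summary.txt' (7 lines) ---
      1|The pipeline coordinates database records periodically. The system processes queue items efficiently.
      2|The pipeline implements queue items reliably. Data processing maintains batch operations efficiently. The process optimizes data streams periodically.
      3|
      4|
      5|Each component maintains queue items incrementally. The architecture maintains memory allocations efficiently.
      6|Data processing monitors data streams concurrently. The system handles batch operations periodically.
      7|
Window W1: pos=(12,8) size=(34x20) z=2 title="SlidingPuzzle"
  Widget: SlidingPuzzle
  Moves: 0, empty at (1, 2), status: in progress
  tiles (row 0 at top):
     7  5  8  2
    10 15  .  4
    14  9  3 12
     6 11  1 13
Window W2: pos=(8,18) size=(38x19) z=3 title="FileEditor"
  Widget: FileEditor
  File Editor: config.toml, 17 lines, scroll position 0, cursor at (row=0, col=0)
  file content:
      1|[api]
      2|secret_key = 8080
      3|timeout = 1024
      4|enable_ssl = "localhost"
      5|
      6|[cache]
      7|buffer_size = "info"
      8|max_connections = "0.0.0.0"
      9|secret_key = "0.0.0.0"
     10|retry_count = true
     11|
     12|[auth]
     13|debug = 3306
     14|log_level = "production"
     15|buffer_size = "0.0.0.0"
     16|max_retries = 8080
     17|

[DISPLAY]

      ┃ FileEditor                         ┃       
      ┠────────────────────────────────────┨       
      ┃█api]                              ▲┃       
      ┃secret_key = 8080                  █┃       
      ┃timeout = 1024                     ░┃       
      ┃enable_ssl = "localhost"           ░┃       
      ┃                                   ░┃       
      ┃[cache]                            ░┃       
      ┃buffer_size = "info"               ░┃       
      ┃max_connections = "0.0.0.0"        ░┃       
      ┃secret_key = "0.0.0.0"             ░┃       
      ┃retry_count = true                 ░┃       
      ┃                                   ░┃       
      ┃[auth]                             ░┃       
      ┃debug = 3306                       ░┃       
      ┃log_level = "production"           ░┃       
      ┃buffer_size = "0.0.0.0"            ▼┃       
      ┗━━━━━━━━━━━━━━━━━━━━━━━━━━━━━━━━━━━━┛       
                                                   
                                                   
                                                   
                                                   
                                                   
                                                   


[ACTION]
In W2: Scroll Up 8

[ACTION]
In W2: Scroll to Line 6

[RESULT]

      ┃ FileEditor                         ┃       
      ┠────────────────────────────────────┨       
      ┃timeout = 1024                     ▲┃       
      ┃enable_ssl = "localhost"           ░┃       
      ┃                                   ░┃       
      ┃[cache]                            ░┃       
      ┃buffer_size = "info"               ░┃       
      ┃max_connections = "0.0.0.0"        ░┃       
      ┃secret_key = "0.0.0.0"             ░┃       
      ┃retry_count = true                 ░┃       
      ┃                                   ░┃       
      ┃[auth]                             ░┃       
      ┃debug = 3306                       ░┃       
      ┃log_level = "production"           ░┃       
      ┃buffer_size = "0.0.0.0"            ░┃       
      ┃max_retries = 8080                 █┃       
      ┃                                   ▼┃       
      ┗━━━━━━━━━━━━━━━━━━━━━━━━━━━━━━━━━━━━┛       
                                                   
                                                   
                                                   
                                                   
                                                   
                                                   


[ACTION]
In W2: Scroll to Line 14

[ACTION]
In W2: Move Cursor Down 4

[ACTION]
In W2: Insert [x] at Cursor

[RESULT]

      ┃ FileEditor                         ┃       
      ┠────────────────────────────────────┨       
      ┃timeout = 1024                     ▲┃       
      ┃enable_ssl = "localhost"           ░┃       
      ┃x█                                 ░┃       
      ┃[cache]                            ░┃       
      ┃buffer_size = "info"               ░┃       
      ┃max_connections = "0.0.0.0"        ░┃       
      ┃secret_key = "0.0.0.0"             ░┃       
      ┃retry_count = true                 ░┃       
      ┃                                   ░┃       
      ┃[auth]                             ░┃       
      ┃debug = 3306                       ░┃       
      ┃log_level = "production"           ░┃       
      ┃buffer_size = "0.0.0.0"            ░┃       
      ┃max_retries = 8080                 █┃       
      ┃                                   ▼┃       
      ┗━━━━━━━━━━━━━━━━━━━━━━━━━━━━━━━━━━━━┛       
                                                   
                                                   
                                                   
                                                   
                                                   
                                                   
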